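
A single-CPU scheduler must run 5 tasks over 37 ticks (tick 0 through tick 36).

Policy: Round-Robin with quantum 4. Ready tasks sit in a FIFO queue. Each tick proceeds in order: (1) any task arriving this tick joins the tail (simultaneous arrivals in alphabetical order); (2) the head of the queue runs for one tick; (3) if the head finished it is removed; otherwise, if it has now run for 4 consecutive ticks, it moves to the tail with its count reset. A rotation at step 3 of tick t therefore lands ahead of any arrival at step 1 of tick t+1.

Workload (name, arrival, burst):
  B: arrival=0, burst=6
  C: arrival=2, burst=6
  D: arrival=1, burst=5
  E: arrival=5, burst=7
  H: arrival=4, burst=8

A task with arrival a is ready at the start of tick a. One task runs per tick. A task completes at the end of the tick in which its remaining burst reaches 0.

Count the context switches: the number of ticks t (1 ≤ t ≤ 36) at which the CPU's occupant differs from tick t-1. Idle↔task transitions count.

t=0: queue=[B] q_used=0 → run B
t=1: queue=[B,D] q_used=1 → run B
t=2: queue=[B,D,C] q_used=2 → run B
t=3: queue=[B,D,C] q_used=3 → run B
t=4: queue=[D,C,B,H] q_used=0 → run D
t=5: queue=[D,C,B,H,E] q_used=1 → run D
t=6: queue=[D,C,B,H,E] q_used=2 → run D
t=7: queue=[D,C,B,H,E] q_used=3 → run D
t=8: queue=[C,B,H,E,D] q_used=0 → run C
t=9: queue=[C,B,H,E,D] q_used=1 → run C
t=10: queue=[C,B,H,E,D] q_used=2 → run C
t=11: queue=[C,B,H,E,D] q_used=3 → run C
t=12: queue=[B,H,E,D,C] q_used=0 → run B
t=13: queue=[B,H,E,D,C] q_used=1 → run B
t=14: queue=[H,E,D,C] q_used=0 → run H
t=15: queue=[H,E,D,C] q_used=1 → run H
t=16: queue=[H,E,D,C] q_used=2 → run H
t=17: queue=[H,E,D,C] q_used=3 → run H
t=18: queue=[E,D,C,H] q_used=0 → run E
t=19: queue=[E,D,C,H] q_used=1 → run E
t=20: queue=[E,D,C,H] q_used=2 → run E
t=21: queue=[E,D,C,H] q_used=3 → run E
t=22: queue=[D,C,H,E] q_used=0 → run D
t=23: queue=[C,H,E] q_used=0 → run C
t=24: queue=[C,H,E] q_used=1 → run C
t=25: queue=[H,E] q_used=0 → run H
t=26: queue=[H,E] q_used=1 → run H
t=27: queue=[H,E] q_used=2 → run H
t=28: queue=[H,E] q_used=3 → run H
t=29: queue=[E] q_used=0 → run E
t=30: queue=[E] q_used=1 → run E
t=31: queue=[E] q_used=2 → run E
t=32: (idle)
t=33: (idle)
t=34: (idle)
t=35: (idle)
t=36: (idle)

context switches = 10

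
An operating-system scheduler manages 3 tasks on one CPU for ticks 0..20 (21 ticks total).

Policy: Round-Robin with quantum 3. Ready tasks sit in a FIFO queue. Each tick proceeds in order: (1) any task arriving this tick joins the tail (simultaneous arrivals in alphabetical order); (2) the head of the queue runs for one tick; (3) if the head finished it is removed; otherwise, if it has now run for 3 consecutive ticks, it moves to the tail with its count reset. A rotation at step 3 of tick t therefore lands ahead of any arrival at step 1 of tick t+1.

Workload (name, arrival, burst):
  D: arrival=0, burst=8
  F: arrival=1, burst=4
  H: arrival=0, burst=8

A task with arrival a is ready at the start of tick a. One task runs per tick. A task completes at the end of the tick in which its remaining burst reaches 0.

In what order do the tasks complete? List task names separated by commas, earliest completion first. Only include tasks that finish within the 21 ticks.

completion order = F, D, H

t=0: queue=[D,H] q_used=0 → run D
t=1: queue=[D,H,F] q_used=1 → run D
t=2: queue=[D,H,F] q_used=2 → run D
t=3: queue=[H,F,D] q_used=0 → run H
t=4: queue=[H,F,D] q_used=1 → run H
t=5: queue=[H,F,D] q_used=2 → run H
t=6: queue=[F,D,H] q_used=0 → run F
t=7: queue=[F,D,H] q_used=1 → run F
t=8: queue=[F,D,H] q_used=2 → run F
t=9: queue=[D,H,F] q_used=0 → run D
t=10: queue=[D,H,F] q_used=1 → run D
t=11: queue=[D,H,F] q_used=2 → run D
t=12: queue=[H,F,D] q_used=0 → run H
t=13: queue=[H,F,D] q_used=1 → run H
t=14: queue=[H,F,D] q_used=2 → run H
t=15: queue=[F,D,H] q_used=0 → run F
t=16: queue=[D,H] q_used=0 → run D
t=17: queue=[D,H] q_used=1 → run D
t=18: queue=[H] q_used=0 → run H
t=19: queue=[H] q_used=1 → run H
t=20: (idle)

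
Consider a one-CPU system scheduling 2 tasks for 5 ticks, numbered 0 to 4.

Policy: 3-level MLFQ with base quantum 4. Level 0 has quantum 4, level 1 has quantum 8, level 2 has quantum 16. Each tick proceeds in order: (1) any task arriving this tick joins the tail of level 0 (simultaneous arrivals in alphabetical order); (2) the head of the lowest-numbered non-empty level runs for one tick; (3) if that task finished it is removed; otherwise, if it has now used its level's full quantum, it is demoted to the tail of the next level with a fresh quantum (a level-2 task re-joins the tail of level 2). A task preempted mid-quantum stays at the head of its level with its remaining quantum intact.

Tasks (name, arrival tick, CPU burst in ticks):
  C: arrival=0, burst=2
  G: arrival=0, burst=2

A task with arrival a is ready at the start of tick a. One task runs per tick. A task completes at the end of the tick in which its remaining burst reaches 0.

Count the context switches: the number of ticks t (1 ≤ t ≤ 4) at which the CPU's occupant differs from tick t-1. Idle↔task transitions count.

t=0: L0/L1/L2 = CG/-/- → run C
t=1: L0/L1/L2 = CG/-/- → run C
t=2: L0/L1/L2 = G/-/- → run G
t=3: L0/L1/L2 = G/-/- → run G
t=4: (idle)

context switches = 2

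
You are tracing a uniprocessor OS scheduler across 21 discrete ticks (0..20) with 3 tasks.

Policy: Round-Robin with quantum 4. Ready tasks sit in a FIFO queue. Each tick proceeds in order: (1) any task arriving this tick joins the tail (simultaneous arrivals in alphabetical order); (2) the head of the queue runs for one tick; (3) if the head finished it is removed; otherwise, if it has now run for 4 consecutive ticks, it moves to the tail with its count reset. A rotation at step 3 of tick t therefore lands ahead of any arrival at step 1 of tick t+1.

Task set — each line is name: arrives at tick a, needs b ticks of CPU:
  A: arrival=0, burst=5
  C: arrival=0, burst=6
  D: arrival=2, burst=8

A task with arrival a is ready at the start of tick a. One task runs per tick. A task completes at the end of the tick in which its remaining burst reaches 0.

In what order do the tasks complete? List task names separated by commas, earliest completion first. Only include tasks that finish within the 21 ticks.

completion order = A, C, D

t=0: queue=[A,C] q_used=0 → run A
t=1: queue=[A,C] q_used=1 → run A
t=2: queue=[A,C,D] q_used=2 → run A
t=3: queue=[A,C,D] q_used=3 → run A
t=4: queue=[C,D,A] q_used=0 → run C
t=5: queue=[C,D,A] q_used=1 → run C
t=6: queue=[C,D,A] q_used=2 → run C
t=7: queue=[C,D,A] q_used=3 → run C
t=8: queue=[D,A,C] q_used=0 → run D
t=9: queue=[D,A,C] q_used=1 → run D
t=10: queue=[D,A,C] q_used=2 → run D
t=11: queue=[D,A,C] q_used=3 → run D
t=12: queue=[A,C,D] q_used=0 → run A
t=13: queue=[C,D] q_used=0 → run C
t=14: queue=[C,D] q_used=1 → run C
t=15: queue=[D] q_used=0 → run D
t=16: queue=[D] q_used=1 → run D
t=17: queue=[D] q_used=2 → run D
t=18: queue=[D] q_used=3 → run D
t=19: (idle)
t=20: (idle)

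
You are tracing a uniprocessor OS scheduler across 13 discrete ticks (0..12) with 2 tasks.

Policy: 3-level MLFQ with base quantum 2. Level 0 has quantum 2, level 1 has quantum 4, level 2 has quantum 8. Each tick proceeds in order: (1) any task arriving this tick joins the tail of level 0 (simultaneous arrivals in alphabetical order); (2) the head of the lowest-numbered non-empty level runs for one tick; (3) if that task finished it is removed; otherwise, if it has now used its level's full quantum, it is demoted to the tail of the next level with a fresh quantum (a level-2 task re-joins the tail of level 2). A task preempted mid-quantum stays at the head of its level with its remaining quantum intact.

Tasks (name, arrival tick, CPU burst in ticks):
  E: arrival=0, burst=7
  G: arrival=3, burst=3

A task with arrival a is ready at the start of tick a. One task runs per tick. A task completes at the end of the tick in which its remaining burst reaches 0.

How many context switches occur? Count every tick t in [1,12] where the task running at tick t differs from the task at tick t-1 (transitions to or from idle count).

t=0: L0/L1/L2 = E/-/- → run E
t=1: L0/L1/L2 = E/-/- → run E
t=2: L0/L1/L2 = -/E/- → run E
t=3: L0/L1/L2 = G/E/- → run G
t=4: L0/L1/L2 = G/E/- → run G
t=5: L0/L1/L2 = -/EG/- → run E
t=6: L0/L1/L2 = -/EG/- → run E
t=7: L0/L1/L2 = -/EG/- → run E
t=8: L0/L1/L2 = -/G/E → run G
t=9: L0/L1/L2 = -/-/E → run E
t=10: (idle)
t=11: (idle)
t=12: (idle)

context switches = 5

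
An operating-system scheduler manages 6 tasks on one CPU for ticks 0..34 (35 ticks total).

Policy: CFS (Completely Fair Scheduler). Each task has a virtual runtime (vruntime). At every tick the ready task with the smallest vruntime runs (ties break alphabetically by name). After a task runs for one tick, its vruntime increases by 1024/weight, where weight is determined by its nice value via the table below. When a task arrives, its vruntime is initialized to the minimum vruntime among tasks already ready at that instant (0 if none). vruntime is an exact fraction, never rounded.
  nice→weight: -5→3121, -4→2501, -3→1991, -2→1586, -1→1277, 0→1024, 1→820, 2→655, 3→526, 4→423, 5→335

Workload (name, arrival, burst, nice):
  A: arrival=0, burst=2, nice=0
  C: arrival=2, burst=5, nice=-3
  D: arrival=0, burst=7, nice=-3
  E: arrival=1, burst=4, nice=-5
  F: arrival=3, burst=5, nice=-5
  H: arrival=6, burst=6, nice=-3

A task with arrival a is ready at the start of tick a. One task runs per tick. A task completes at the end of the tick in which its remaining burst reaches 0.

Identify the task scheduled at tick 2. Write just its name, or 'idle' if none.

running at tick 2 = C

t=0: vr[A=0 D=0] → run A
t=1: vr[A=1 D=0 E=0] → run D
t=2: vr[A=1 C=0 D=1024/1991 E=0] → run C
t=3: vr[A=1 C=1024/1991 D=1024/1991 E=0 F=0] → run E
t=4: vr[A=1 C=1024/1991 D=1024/1991 E=1024/3121 F=0] → run F
t=5: vr[A=1 C=1024/1991 D=1024/1991 E=1024/3121 F=1024/3121] → run E
t=6: vr[A=1 C=1024/1991 D=1024/1991 E=2048/3121 F=1024/3121 H=1024/3121] → run F
t=7: vr[A=1 C=1024/1991 D=1024/1991 E=2048/3121 F=2048/3121 H=1024/3121] → run H
t=8: vr[A=1 C=1024/1991 D=1024/1991 E=2048/3121 F=2048/3121 H=5234688/6213911] → run C
t=9: vr[A=1 C=2048/1991 D=1024/1991 E=2048/3121 F=2048/3121 H=5234688/6213911] → run D
t=10: vr[A=1 C=2048/1991 D=2048/1991 E=2048/3121 F=2048/3121 H=5234688/6213911] → run E
t=11: vr[A=1 C=2048/1991 D=2048/1991 E=3072/3121 F=2048/3121 H=5234688/6213911] → run F
t=12: vr[A=1 C=2048/1991 D=2048/1991 E=3072/3121 F=3072/3121 H=5234688/6213911] → run H
t=13: vr[A=1 C=2048/1991 D=2048/1991 E=3072/3121 F=3072/3121 H=8430592/6213911] → run E
t=14: vr[A=1 C=2048/1991 D=2048/1991 F=3072/3121 H=8430592/6213911] → run F
t=15: vr[A=1 C=2048/1991 D=2048/1991 F=4096/3121 H=8430592/6213911] → run A
t=16: vr[C=2048/1991 D=2048/1991 F=4096/3121 H=8430592/6213911] → run C
t=17: vr[C=3072/1991 D=2048/1991 F=4096/3121 H=8430592/6213911] → run D
t=18: vr[C=3072/1991 D=3072/1991 F=4096/3121 H=8430592/6213911] → run F
t=19: vr[C=3072/1991 D=3072/1991 H=8430592/6213911] → run H
t=20: vr[C=3072/1991 D=3072/1991 H=11626496/6213911] → run C
t=21: vr[C=4096/1991 D=3072/1991 H=11626496/6213911] → run D
t=22: vr[C=4096/1991 D=4096/1991 H=11626496/6213911] → run H
t=23: vr[C=4096/1991 D=4096/1991 H=14822400/6213911] → run C
t=24: vr[D=4096/1991 H=14822400/6213911] → run D
t=25: vr[D=5120/1991 H=14822400/6213911] → run H
t=26: vr[D=5120/1991 H=18018304/6213911] → run D
t=27: vr[D=6144/1991 H=18018304/6213911] → run H
t=28: vr[D=6144/1991] → run D
t=29: (idle)
t=30: (idle)
t=31: (idle)
t=32: (idle)
t=33: (idle)
t=34: (idle)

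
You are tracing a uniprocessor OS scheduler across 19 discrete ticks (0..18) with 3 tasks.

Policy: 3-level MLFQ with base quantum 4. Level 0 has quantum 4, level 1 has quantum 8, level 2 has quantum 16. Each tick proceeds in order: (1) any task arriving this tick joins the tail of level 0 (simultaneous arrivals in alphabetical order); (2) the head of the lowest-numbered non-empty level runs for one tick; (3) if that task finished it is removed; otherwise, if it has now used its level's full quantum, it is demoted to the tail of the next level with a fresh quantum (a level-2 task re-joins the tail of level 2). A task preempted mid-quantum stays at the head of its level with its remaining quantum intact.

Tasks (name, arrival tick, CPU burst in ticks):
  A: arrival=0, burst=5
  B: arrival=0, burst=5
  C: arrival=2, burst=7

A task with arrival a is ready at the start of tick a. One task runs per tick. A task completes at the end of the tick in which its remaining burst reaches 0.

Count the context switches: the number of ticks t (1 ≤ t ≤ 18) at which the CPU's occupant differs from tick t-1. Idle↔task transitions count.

context switches = 6

t=0: L0/L1/L2 = AB/-/- → run A
t=1: L0/L1/L2 = AB/-/- → run A
t=2: L0/L1/L2 = ABC/-/- → run A
t=3: L0/L1/L2 = ABC/-/- → run A
t=4: L0/L1/L2 = BC/A/- → run B
t=5: L0/L1/L2 = BC/A/- → run B
t=6: L0/L1/L2 = BC/A/- → run B
t=7: L0/L1/L2 = BC/A/- → run B
t=8: L0/L1/L2 = C/AB/- → run C
t=9: L0/L1/L2 = C/AB/- → run C
t=10: L0/L1/L2 = C/AB/- → run C
t=11: L0/L1/L2 = C/AB/- → run C
t=12: L0/L1/L2 = -/ABC/- → run A
t=13: L0/L1/L2 = -/BC/- → run B
t=14: L0/L1/L2 = -/C/- → run C
t=15: L0/L1/L2 = -/C/- → run C
t=16: L0/L1/L2 = -/C/- → run C
t=17: (idle)
t=18: (idle)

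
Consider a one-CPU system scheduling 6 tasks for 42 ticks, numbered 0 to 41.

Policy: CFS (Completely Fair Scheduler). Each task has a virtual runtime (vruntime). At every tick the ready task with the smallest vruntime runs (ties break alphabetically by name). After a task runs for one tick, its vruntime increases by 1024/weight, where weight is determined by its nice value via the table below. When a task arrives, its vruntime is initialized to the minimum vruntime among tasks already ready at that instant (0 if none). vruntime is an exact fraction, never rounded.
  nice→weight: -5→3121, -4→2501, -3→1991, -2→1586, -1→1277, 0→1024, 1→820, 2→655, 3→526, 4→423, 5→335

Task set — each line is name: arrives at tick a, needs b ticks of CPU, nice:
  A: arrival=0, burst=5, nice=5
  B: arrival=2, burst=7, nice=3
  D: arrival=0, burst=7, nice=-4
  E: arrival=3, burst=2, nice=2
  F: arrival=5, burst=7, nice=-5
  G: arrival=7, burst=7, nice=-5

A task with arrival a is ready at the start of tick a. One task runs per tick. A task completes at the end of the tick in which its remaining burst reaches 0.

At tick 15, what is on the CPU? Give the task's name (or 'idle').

running at tick 15 = E

t=0: vr[A=0 D=0] → run A
t=1: vr[A=1024/335 D=0] → run D
t=2: vr[A=1024/335 B=1024/2501 D=1024/2501] → run B
t=3: vr[A=1024/335 B=1549824/657763 D=1024/2501 E=1024/2501] → run D
t=4: vr[A=1024/335 B=1549824/657763 D=2048/2501 E=1024/2501] → run E
t=5: vr[A=1024/335 B=1549824/657763 D=2048/2501 E=3231744/1638155 F=2048/2501] → run D
t=6: vr[A=1024/335 B=1549824/657763 D=3072/2501 E=3231744/1638155 F=2048/2501] → run F
t=7: vr[A=1024/335 B=1549824/657763 D=3072/2501 E=3231744/1638155 F=8952832/7805621 G=8952832/7805621] → run F
t=8: vr[A=1024/335 B=1549824/657763 D=3072/2501 E=3231744/1638155 F=11513856/7805621 G=8952832/7805621] → run G
t=9: vr[A=1024/335 B=1549824/657763 D=3072/2501 E=3231744/1638155 F=11513856/7805621 G=11513856/7805621] → run D
t=10: vr[A=1024/335 B=1549824/657763 D=4096/2501 E=3231744/1638155 F=11513856/7805621 G=11513856/7805621] → run F
t=11: vr[A=1024/335 B=1549824/657763 D=4096/2501 E=3231744/1638155 F=14074880/7805621 G=11513856/7805621] → run G
t=12: vr[A=1024/335 B=1549824/657763 D=4096/2501 E=3231744/1638155 F=14074880/7805621 G=14074880/7805621] → run D
t=13: vr[A=1024/335 B=1549824/657763 D=5120/2501 E=3231744/1638155 F=14074880/7805621 G=14074880/7805621] → run F
t=14: vr[A=1024/335 B=1549824/657763 D=5120/2501 E=3231744/1638155 F=16635904/7805621 G=14074880/7805621] → run G
t=15: vr[A=1024/335 B=1549824/657763 D=5120/2501 E=3231744/1638155 F=16635904/7805621 G=16635904/7805621] → run E
t=16: vr[A=1024/335 B=1549824/657763 D=5120/2501 F=16635904/7805621 G=16635904/7805621] → run D
t=17: vr[A=1024/335 B=1549824/657763 D=6144/2501 F=16635904/7805621 G=16635904/7805621] → run F
t=18: vr[A=1024/335 B=1549824/657763 D=6144/2501 F=19196928/7805621 G=16635904/7805621] → run G
t=19: vr[A=1024/335 B=1549824/657763 D=6144/2501 F=19196928/7805621 G=19196928/7805621] → run B
t=20: vr[A=1024/335 B=2830336/657763 D=6144/2501 F=19196928/7805621 G=19196928/7805621] → run D
t=21: vr[A=1024/335 B=2830336/657763 F=19196928/7805621 G=19196928/7805621] → run F
t=22: vr[A=1024/335 B=2830336/657763 F=21757952/7805621 G=19196928/7805621] → run G
t=23: vr[A=1024/335 B=2830336/657763 F=21757952/7805621 G=21757952/7805621] → run F
t=24: vr[A=1024/335 B=2830336/657763 G=21757952/7805621] → run G
t=25: vr[A=1024/335 B=2830336/657763 G=24318976/7805621] → run A
t=26: vr[A=2048/335 B=2830336/657763 G=24318976/7805621] → run G
t=27: vr[A=2048/335 B=2830336/657763] → run B
t=28: vr[A=2048/335 B=4110848/657763] → run A
t=29: vr[A=3072/335 B=4110848/657763] → run B
t=30: vr[A=3072/335 B=5391360/657763] → run B
t=31: vr[A=3072/335 B=6671872/657763] → run A
t=32: vr[A=4096/335 B=6671872/657763] → run B
t=33: vr[A=4096/335 B=7952384/657763] → run B
t=34: vr[A=4096/335] → run A
t=35: (idle)
t=36: (idle)
t=37: (idle)
t=38: (idle)
t=39: (idle)
t=40: (idle)
t=41: (idle)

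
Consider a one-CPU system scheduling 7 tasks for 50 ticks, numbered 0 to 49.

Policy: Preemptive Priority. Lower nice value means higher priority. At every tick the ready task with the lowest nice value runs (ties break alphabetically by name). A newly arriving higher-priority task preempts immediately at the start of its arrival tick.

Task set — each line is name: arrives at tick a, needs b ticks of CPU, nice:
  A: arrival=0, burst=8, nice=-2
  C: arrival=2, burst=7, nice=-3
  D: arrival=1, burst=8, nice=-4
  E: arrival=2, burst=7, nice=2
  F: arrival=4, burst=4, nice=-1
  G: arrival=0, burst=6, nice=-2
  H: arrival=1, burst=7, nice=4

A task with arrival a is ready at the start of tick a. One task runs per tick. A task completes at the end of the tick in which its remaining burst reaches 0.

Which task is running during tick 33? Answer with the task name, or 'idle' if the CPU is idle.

t=0: ready={A,G} → run A
t=1: ready={A,D,G,H} → run D
t=2: ready={A,C,D,E,G,H} → run D
t=3: ready={A,C,D,E,G,H} → run D
t=4: ready={A,C,D,E,F,G,H} → run D
t=5: ready={A,C,D,E,F,G,H} → run D
t=6: ready={A,C,D,E,F,G,H} → run D
t=7: ready={A,C,D,E,F,G,H} → run D
t=8: ready={A,C,D,E,F,G,H} → run D
t=9: ready={A,C,E,F,G,H} → run C
t=10: ready={A,C,E,F,G,H} → run C
t=11: ready={A,C,E,F,G,H} → run C
t=12: ready={A,C,E,F,G,H} → run C
t=13: ready={A,C,E,F,G,H} → run C
t=14: ready={A,C,E,F,G,H} → run C
t=15: ready={A,C,E,F,G,H} → run C
t=16: ready={A,E,F,G,H} → run A
t=17: ready={A,E,F,G,H} → run A
t=18: ready={A,E,F,G,H} → run A
t=19: ready={A,E,F,G,H} → run A
t=20: ready={A,E,F,G,H} → run A
t=21: ready={A,E,F,G,H} → run A
t=22: ready={A,E,F,G,H} → run A
t=23: ready={E,F,G,H} → run G
t=24: ready={E,F,G,H} → run G
t=25: ready={E,F,G,H} → run G
t=26: ready={E,F,G,H} → run G
t=27: ready={E,F,G,H} → run G
t=28: ready={E,F,G,H} → run G
t=29: ready={E,F,H} → run F
t=30: ready={E,F,H} → run F
t=31: ready={E,F,H} → run F
t=32: ready={E,F,H} → run F
t=33: ready={E,H} → run E
t=34: ready={E,H} → run E
t=35: ready={E,H} → run E
t=36: ready={E,H} → run E
t=37: ready={E,H} → run E
t=38: ready={E,H} → run E
t=39: ready={E,H} → run E
t=40: ready={H} → run H
t=41: ready={H} → run H
t=42: ready={H} → run H
t=43: ready={H} → run H
t=44: ready={H} → run H
t=45: ready={H} → run H
t=46: ready={H} → run H
t=47: (idle)
t=48: (idle)
t=49: (idle)

running at tick 33 = E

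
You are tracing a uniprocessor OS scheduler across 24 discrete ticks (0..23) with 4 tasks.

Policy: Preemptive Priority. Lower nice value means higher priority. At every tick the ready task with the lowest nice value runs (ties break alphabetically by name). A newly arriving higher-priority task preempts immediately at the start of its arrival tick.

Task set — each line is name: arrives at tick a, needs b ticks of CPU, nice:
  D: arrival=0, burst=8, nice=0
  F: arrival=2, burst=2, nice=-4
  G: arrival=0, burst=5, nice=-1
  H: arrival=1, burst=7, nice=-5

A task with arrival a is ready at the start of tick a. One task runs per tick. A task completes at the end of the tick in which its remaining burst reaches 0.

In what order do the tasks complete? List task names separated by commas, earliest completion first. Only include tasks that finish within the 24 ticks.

t=0: ready={D,G} → run G
t=1: ready={D,G,H} → run H
t=2: ready={D,F,G,H} → run H
t=3: ready={D,F,G,H} → run H
t=4: ready={D,F,G,H} → run H
t=5: ready={D,F,G,H} → run H
t=6: ready={D,F,G,H} → run H
t=7: ready={D,F,G,H} → run H
t=8: ready={D,F,G} → run F
t=9: ready={D,F,G} → run F
t=10: ready={D,G} → run G
t=11: ready={D,G} → run G
t=12: ready={D,G} → run G
t=13: ready={D,G} → run G
t=14: ready={D} → run D
t=15: ready={D} → run D
t=16: ready={D} → run D
t=17: ready={D} → run D
t=18: ready={D} → run D
t=19: ready={D} → run D
t=20: ready={D} → run D
t=21: ready={D} → run D
t=22: (idle)
t=23: (idle)

completion order = H, F, G, D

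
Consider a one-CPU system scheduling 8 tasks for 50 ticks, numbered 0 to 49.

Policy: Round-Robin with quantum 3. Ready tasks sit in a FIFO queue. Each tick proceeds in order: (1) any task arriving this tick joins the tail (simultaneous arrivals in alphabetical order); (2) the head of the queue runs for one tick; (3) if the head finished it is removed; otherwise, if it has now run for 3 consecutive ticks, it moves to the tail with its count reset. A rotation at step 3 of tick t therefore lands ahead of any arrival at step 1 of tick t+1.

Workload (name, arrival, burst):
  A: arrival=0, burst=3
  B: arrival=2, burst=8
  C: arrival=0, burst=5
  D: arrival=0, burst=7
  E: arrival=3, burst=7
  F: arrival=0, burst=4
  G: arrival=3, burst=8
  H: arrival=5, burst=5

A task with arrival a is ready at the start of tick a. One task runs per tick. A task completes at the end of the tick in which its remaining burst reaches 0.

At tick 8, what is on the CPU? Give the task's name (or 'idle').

t=0: queue=[A,C,D,F] q_used=0 → run A
t=1: queue=[A,C,D,F] q_used=1 → run A
t=2: queue=[A,C,D,F,B] q_used=2 → run A
t=3: queue=[C,D,F,B,E,G] q_used=0 → run C
t=4: queue=[C,D,F,B,E,G] q_used=1 → run C
t=5: queue=[C,D,F,B,E,G,H] q_used=2 → run C
t=6: queue=[D,F,B,E,G,H,C] q_used=0 → run D
t=7: queue=[D,F,B,E,G,H,C] q_used=1 → run D
t=8: queue=[D,F,B,E,G,H,C] q_used=2 → run D
t=9: queue=[F,B,E,G,H,C,D] q_used=0 → run F
t=10: queue=[F,B,E,G,H,C,D] q_used=1 → run F
t=11: queue=[F,B,E,G,H,C,D] q_used=2 → run F
t=12: queue=[B,E,G,H,C,D,F] q_used=0 → run B
t=13: queue=[B,E,G,H,C,D,F] q_used=1 → run B
t=14: queue=[B,E,G,H,C,D,F] q_used=2 → run B
t=15: queue=[E,G,H,C,D,F,B] q_used=0 → run E
t=16: queue=[E,G,H,C,D,F,B] q_used=1 → run E
t=17: queue=[E,G,H,C,D,F,B] q_used=2 → run E
t=18: queue=[G,H,C,D,F,B,E] q_used=0 → run G
t=19: queue=[G,H,C,D,F,B,E] q_used=1 → run G
t=20: queue=[G,H,C,D,F,B,E] q_used=2 → run G
t=21: queue=[H,C,D,F,B,E,G] q_used=0 → run H
t=22: queue=[H,C,D,F,B,E,G] q_used=1 → run H
t=23: queue=[H,C,D,F,B,E,G] q_used=2 → run H
t=24: queue=[C,D,F,B,E,G,H] q_used=0 → run C
t=25: queue=[C,D,F,B,E,G,H] q_used=1 → run C
t=26: queue=[D,F,B,E,G,H] q_used=0 → run D
t=27: queue=[D,F,B,E,G,H] q_used=1 → run D
t=28: queue=[D,F,B,E,G,H] q_used=2 → run D
t=29: queue=[F,B,E,G,H,D] q_used=0 → run F
t=30: queue=[B,E,G,H,D] q_used=0 → run B
t=31: queue=[B,E,G,H,D] q_used=1 → run B
t=32: queue=[B,E,G,H,D] q_used=2 → run B
t=33: queue=[E,G,H,D,B] q_used=0 → run E
t=34: queue=[E,G,H,D,B] q_used=1 → run E
t=35: queue=[E,G,H,D,B] q_used=2 → run E
t=36: queue=[G,H,D,B,E] q_used=0 → run G
t=37: queue=[G,H,D,B,E] q_used=1 → run G
t=38: queue=[G,H,D,B,E] q_used=2 → run G
t=39: queue=[H,D,B,E,G] q_used=0 → run H
t=40: queue=[H,D,B,E,G] q_used=1 → run H
t=41: queue=[D,B,E,G] q_used=0 → run D
t=42: queue=[B,E,G] q_used=0 → run B
t=43: queue=[B,E,G] q_used=1 → run B
t=44: queue=[E,G] q_used=0 → run E
t=45: queue=[G] q_used=0 → run G
t=46: queue=[G] q_used=1 → run G
t=47: (idle)
t=48: (idle)
t=49: (idle)

running at tick 8 = D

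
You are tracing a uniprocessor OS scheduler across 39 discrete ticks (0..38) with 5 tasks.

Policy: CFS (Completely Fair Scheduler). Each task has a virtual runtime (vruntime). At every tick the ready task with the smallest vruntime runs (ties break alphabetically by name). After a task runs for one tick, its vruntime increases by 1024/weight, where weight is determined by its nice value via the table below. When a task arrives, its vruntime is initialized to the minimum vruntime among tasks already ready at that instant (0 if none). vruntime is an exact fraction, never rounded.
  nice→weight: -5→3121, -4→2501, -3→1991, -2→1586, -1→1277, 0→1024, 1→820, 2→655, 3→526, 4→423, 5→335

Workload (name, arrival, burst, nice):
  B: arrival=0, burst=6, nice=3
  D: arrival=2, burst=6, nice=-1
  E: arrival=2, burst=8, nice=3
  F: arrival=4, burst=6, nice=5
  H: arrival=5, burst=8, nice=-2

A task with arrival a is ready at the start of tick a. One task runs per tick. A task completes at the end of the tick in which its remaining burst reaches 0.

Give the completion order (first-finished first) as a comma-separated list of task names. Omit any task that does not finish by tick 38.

t=0: vr[B=0] → run B
t=1: vr[B=512/263] → run B
t=2: vr[B=1024/263 D=1024/263 E=1024/263] → run B
t=3: vr[B=1536/263 D=1024/263 E=1024/263] → run D
t=4: vr[B=1536/263 D=1576960/335851 E=1024/263 F=1024/263] → run E
t=5: vr[B=1536/263 D=1576960/335851 E=1536/263 F=1024/263 H=1024/263] → run F
t=6: vr[B=1536/263 D=1576960/335851 E=1536/263 F=612352/88105 H=1024/263] → run H
t=7: vr[B=1536/263 D=1576960/335851 E=1536/263 F=612352/88105 H=946688/208559] → run H
t=8: vr[B=1536/263 D=1576960/335851 E=1536/263 F=612352/88105 H=1081344/208559] → run D
t=9: vr[B=1536/263 D=1846272/335851 E=1536/263 F=612352/88105 H=1081344/208559] → run H
t=10: vr[B=1536/263 D=1846272/335851 E=1536/263 F=612352/88105 H=1216000/208559] → run D
t=11: vr[B=1536/263 D=2115584/335851 E=1536/263 F=612352/88105 H=1216000/208559] → run H
t=12: vr[B=1536/263 D=2115584/335851 E=1536/263 F=612352/88105 H=1350656/208559] → run B
t=13: vr[B=2048/263 D=2115584/335851 E=1536/263 F=612352/88105 H=1350656/208559] → run E
t=14: vr[B=2048/263 D=2115584/335851 E=2048/263 F=612352/88105 H=1350656/208559] → run D
t=15: vr[B=2048/263 D=2384896/335851 E=2048/263 F=612352/88105 H=1350656/208559] → run H
t=16: vr[B=2048/263 D=2384896/335851 E=2048/263 F=612352/88105 H=1485312/208559] → run F
t=17: vr[B=2048/263 D=2384896/335851 E=2048/263 F=881664/88105 H=1485312/208559] → run D
t=18: vr[B=2048/263 D=2654208/335851 E=2048/263 F=881664/88105 H=1485312/208559] → run H
t=19: vr[B=2048/263 D=2654208/335851 E=2048/263 F=881664/88105 H=1619968/208559] → run H
t=20: vr[B=2048/263 D=2654208/335851 E=2048/263 F=881664/88105 H=1754624/208559] → run B
t=21: vr[B=2560/263 D=2654208/335851 E=2048/263 F=881664/88105 H=1754624/208559] → run E
t=22: vr[B=2560/263 D=2654208/335851 E=2560/263 F=881664/88105 H=1754624/208559] → run D
t=23: vr[B=2560/263 E=2560/263 F=881664/88105 H=1754624/208559] → run H
t=24: vr[B=2560/263 E=2560/263 F=881664/88105] → run B
t=25: vr[E=2560/263 F=881664/88105] → run E
t=26: vr[E=3072/263 F=881664/88105] → run F
t=27: vr[E=3072/263 F=1150976/88105] → run E
t=28: vr[E=3584/263 F=1150976/88105] → run F
t=29: vr[E=3584/263 F=1420288/88105] → run E
t=30: vr[E=4096/263 F=1420288/88105] → run E
t=31: vr[E=4608/263 F=1420288/88105] → run F
t=32: vr[E=4608/263 F=337920/17621] → run E
t=33: vr[F=337920/17621] → run F
t=34: (idle)
t=35: (idle)
t=36: (idle)
t=37: (idle)
t=38: (idle)

completion order = D, H, B, E, F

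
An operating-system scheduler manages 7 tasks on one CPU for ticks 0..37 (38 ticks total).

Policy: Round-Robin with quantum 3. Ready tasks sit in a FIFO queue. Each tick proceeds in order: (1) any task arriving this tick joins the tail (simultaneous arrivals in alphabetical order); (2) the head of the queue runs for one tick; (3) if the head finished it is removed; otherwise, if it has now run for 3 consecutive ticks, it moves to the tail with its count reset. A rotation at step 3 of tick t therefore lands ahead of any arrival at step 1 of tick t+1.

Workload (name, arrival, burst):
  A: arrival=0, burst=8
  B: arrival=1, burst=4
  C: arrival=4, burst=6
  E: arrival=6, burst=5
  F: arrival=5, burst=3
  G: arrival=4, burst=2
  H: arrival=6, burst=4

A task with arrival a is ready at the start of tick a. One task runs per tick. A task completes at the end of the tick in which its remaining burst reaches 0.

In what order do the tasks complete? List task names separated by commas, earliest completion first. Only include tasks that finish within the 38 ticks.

completion order = G, F, B, A, C, E, H

t=0: queue=[A] q_used=0 → run A
t=1: queue=[A,B] q_used=1 → run A
t=2: queue=[A,B] q_used=2 → run A
t=3: queue=[B,A] q_used=0 → run B
t=4: queue=[B,A,C,G] q_used=1 → run B
t=5: queue=[B,A,C,G,F] q_used=2 → run B
t=6: queue=[A,C,G,F,B,E,H] q_used=0 → run A
t=7: queue=[A,C,G,F,B,E,H] q_used=1 → run A
t=8: queue=[A,C,G,F,B,E,H] q_used=2 → run A
t=9: queue=[C,G,F,B,E,H,A] q_used=0 → run C
t=10: queue=[C,G,F,B,E,H,A] q_used=1 → run C
t=11: queue=[C,G,F,B,E,H,A] q_used=2 → run C
t=12: queue=[G,F,B,E,H,A,C] q_used=0 → run G
t=13: queue=[G,F,B,E,H,A,C] q_used=1 → run G
t=14: queue=[F,B,E,H,A,C] q_used=0 → run F
t=15: queue=[F,B,E,H,A,C] q_used=1 → run F
t=16: queue=[F,B,E,H,A,C] q_used=2 → run F
t=17: queue=[B,E,H,A,C] q_used=0 → run B
t=18: queue=[E,H,A,C] q_used=0 → run E
t=19: queue=[E,H,A,C] q_used=1 → run E
t=20: queue=[E,H,A,C] q_used=2 → run E
t=21: queue=[H,A,C,E] q_used=0 → run H
t=22: queue=[H,A,C,E] q_used=1 → run H
t=23: queue=[H,A,C,E] q_used=2 → run H
t=24: queue=[A,C,E,H] q_used=0 → run A
t=25: queue=[A,C,E,H] q_used=1 → run A
t=26: queue=[C,E,H] q_used=0 → run C
t=27: queue=[C,E,H] q_used=1 → run C
t=28: queue=[C,E,H] q_used=2 → run C
t=29: queue=[E,H] q_used=0 → run E
t=30: queue=[E,H] q_used=1 → run E
t=31: queue=[H] q_used=0 → run H
t=32: (idle)
t=33: (idle)
t=34: (idle)
t=35: (idle)
t=36: (idle)
t=37: (idle)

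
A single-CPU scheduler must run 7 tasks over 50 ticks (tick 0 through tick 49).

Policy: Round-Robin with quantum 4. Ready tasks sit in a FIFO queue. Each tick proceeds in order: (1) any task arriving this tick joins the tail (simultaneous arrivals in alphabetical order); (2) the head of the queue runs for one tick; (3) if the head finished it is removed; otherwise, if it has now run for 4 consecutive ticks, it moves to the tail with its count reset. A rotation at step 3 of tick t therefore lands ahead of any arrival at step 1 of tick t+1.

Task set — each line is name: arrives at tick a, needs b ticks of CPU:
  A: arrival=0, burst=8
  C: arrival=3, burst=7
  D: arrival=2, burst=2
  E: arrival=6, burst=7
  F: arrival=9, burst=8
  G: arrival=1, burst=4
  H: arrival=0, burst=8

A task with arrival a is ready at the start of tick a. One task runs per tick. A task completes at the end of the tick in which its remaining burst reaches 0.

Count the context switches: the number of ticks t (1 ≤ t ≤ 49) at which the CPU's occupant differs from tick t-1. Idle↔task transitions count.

t=0: queue=[A,H] q_used=0 → run A
t=1: queue=[A,H,G] q_used=1 → run A
t=2: queue=[A,H,G,D] q_used=2 → run A
t=3: queue=[A,H,G,D,C] q_used=3 → run A
t=4: queue=[H,G,D,C,A] q_used=0 → run H
t=5: queue=[H,G,D,C,A] q_used=1 → run H
t=6: queue=[H,G,D,C,A,E] q_used=2 → run H
t=7: queue=[H,G,D,C,A,E] q_used=3 → run H
t=8: queue=[G,D,C,A,E,H] q_used=0 → run G
t=9: queue=[G,D,C,A,E,H,F] q_used=1 → run G
t=10: queue=[G,D,C,A,E,H,F] q_used=2 → run G
t=11: queue=[G,D,C,A,E,H,F] q_used=3 → run G
t=12: queue=[D,C,A,E,H,F] q_used=0 → run D
t=13: queue=[D,C,A,E,H,F] q_used=1 → run D
t=14: queue=[C,A,E,H,F] q_used=0 → run C
t=15: queue=[C,A,E,H,F] q_used=1 → run C
t=16: queue=[C,A,E,H,F] q_used=2 → run C
t=17: queue=[C,A,E,H,F] q_used=3 → run C
t=18: queue=[A,E,H,F,C] q_used=0 → run A
t=19: queue=[A,E,H,F,C] q_used=1 → run A
t=20: queue=[A,E,H,F,C] q_used=2 → run A
t=21: queue=[A,E,H,F,C] q_used=3 → run A
t=22: queue=[E,H,F,C] q_used=0 → run E
t=23: queue=[E,H,F,C] q_used=1 → run E
t=24: queue=[E,H,F,C] q_used=2 → run E
t=25: queue=[E,H,F,C] q_used=3 → run E
t=26: queue=[H,F,C,E] q_used=0 → run H
t=27: queue=[H,F,C,E] q_used=1 → run H
t=28: queue=[H,F,C,E] q_used=2 → run H
t=29: queue=[H,F,C,E] q_used=3 → run H
t=30: queue=[F,C,E] q_used=0 → run F
t=31: queue=[F,C,E] q_used=1 → run F
t=32: queue=[F,C,E] q_used=2 → run F
t=33: queue=[F,C,E] q_used=3 → run F
t=34: queue=[C,E,F] q_used=0 → run C
t=35: queue=[C,E,F] q_used=1 → run C
t=36: queue=[C,E,F] q_used=2 → run C
t=37: queue=[E,F] q_used=0 → run E
t=38: queue=[E,F] q_used=1 → run E
t=39: queue=[E,F] q_used=2 → run E
t=40: queue=[F] q_used=0 → run F
t=41: queue=[F] q_used=1 → run F
t=42: queue=[F] q_used=2 → run F
t=43: queue=[F] q_used=3 → run F
t=44: (idle)
t=45: (idle)
t=46: (idle)
t=47: (idle)
t=48: (idle)
t=49: (idle)

context switches = 12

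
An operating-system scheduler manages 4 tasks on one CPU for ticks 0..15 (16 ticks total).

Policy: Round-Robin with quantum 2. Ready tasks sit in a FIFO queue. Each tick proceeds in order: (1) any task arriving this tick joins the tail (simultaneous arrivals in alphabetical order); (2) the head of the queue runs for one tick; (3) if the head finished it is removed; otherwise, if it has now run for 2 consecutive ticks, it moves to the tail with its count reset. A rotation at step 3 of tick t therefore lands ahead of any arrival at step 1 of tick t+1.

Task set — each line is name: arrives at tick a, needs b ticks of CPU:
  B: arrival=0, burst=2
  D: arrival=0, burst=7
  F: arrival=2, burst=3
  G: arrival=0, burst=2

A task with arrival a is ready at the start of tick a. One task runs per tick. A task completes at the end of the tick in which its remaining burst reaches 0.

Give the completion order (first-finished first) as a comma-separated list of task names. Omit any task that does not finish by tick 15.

completion order = B, G, F, D

t=0: queue=[B,D,G] q_used=0 → run B
t=1: queue=[B,D,G] q_used=1 → run B
t=2: queue=[D,G,F] q_used=0 → run D
t=3: queue=[D,G,F] q_used=1 → run D
t=4: queue=[G,F,D] q_used=0 → run G
t=5: queue=[G,F,D] q_used=1 → run G
t=6: queue=[F,D] q_used=0 → run F
t=7: queue=[F,D] q_used=1 → run F
t=8: queue=[D,F] q_used=0 → run D
t=9: queue=[D,F] q_used=1 → run D
t=10: queue=[F,D] q_used=0 → run F
t=11: queue=[D] q_used=0 → run D
t=12: queue=[D] q_used=1 → run D
t=13: queue=[D] q_used=0 → run D
t=14: (idle)
t=15: (idle)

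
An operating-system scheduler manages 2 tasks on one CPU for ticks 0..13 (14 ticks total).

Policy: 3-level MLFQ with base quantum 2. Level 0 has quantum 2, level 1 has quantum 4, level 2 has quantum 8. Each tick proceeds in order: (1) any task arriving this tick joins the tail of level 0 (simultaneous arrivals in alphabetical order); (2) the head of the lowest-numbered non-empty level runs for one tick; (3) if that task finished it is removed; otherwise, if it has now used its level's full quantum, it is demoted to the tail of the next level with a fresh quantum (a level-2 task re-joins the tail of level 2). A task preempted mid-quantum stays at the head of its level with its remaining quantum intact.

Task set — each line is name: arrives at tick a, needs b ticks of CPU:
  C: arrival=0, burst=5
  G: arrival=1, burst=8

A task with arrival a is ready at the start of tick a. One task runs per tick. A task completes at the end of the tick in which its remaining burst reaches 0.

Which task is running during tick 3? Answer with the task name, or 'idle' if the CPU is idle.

running at tick 3 = G

t=0: L0/L1/L2 = C/-/- → run C
t=1: L0/L1/L2 = CG/-/- → run C
t=2: L0/L1/L2 = G/C/- → run G
t=3: L0/L1/L2 = G/C/- → run G
t=4: L0/L1/L2 = -/CG/- → run C
t=5: L0/L1/L2 = -/CG/- → run C
t=6: L0/L1/L2 = -/CG/- → run C
t=7: L0/L1/L2 = -/G/- → run G
t=8: L0/L1/L2 = -/G/- → run G
t=9: L0/L1/L2 = -/G/- → run G
t=10: L0/L1/L2 = -/G/- → run G
t=11: L0/L1/L2 = -/-/G → run G
t=12: L0/L1/L2 = -/-/G → run G
t=13: (idle)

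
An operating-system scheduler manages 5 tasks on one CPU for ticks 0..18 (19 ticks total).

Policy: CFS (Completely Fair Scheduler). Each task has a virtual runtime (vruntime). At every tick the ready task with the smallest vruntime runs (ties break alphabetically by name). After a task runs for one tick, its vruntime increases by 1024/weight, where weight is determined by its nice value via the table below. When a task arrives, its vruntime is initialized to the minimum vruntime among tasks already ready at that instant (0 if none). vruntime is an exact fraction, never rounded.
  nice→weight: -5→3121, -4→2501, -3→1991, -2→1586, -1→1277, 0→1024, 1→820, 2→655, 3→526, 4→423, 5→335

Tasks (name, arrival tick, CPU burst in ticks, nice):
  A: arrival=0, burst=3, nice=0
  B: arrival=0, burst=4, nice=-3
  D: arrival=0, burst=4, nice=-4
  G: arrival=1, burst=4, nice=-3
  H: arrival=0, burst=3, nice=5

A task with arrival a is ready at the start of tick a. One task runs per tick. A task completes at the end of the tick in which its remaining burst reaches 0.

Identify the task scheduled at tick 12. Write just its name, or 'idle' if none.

t=0: vr[A=0 B=0 D=0 H=0] → run A
t=1: vr[A=1 B=0 D=0 G=0 H=0] → run B
t=2: vr[A=1 B=1024/1991 D=0 G=0 H=0] → run D
t=3: vr[A=1 B=1024/1991 D=1024/2501 G=0 H=0] → run G
t=4: vr[A=1 B=1024/1991 D=1024/2501 G=1024/1991 H=0] → run H
t=5: vr[A=1 B=1024/1991 D=1024/2501 G=1024/1991 H=1024/335] → run D
t=6: vr[A=1 B=1024/1991 D=2048/2501 G=1024/1991 H=1024/335] → run B
t=7: vr[A=1 B=2048/1991 D=2048/2501 G=1024/1991 H=1024/335] → run G
t=8: vr[A=1 B=2048/1991 D=2048/2501 G=2048/1991 H=1024/335] → run D
t=9: vr[A=1 B=2048/1991 D=3072/2501 G=2048/1991 H=1024/335] → run A
t=10: vr[A=2 B=2048/1991 D=3072/2501 G=2048/1991 H=1024/335] → run B
t=11: vr[A=2 B=3072/1991 D=3072/2501 G=2048/1991 H=1024/335] → run G
t=12: vr[A=2 B=3072/1991 D=3072/2501 G=3072/1991 H=1024/335] → run D
t=13: vr[A=2 B=3072/1991 G=3072/1991 H=1024/335] → run B
t=14: vr[A=2 G=3072/1991 H=1024/335] → run G
t=15: vr[A=2 H=1024/335] → run A
t=16: vr[H=1024/335] → run H
t=17: vr[H=2048/335] → run H
t=18: (idle)

running at tick 12 = D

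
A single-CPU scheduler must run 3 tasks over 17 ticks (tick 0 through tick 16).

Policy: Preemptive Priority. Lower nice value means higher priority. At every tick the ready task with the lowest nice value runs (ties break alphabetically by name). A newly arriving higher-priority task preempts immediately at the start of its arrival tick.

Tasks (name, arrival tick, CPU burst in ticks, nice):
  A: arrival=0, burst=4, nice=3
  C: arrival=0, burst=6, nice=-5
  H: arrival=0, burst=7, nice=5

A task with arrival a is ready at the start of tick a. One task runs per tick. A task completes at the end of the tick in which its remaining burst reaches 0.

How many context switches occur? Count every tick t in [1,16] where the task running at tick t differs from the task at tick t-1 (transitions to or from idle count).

context switches = 2

t=0: ready={A,C,H} → run C
t=1: ready={A,C,H} → run C
t=2: ready={A,C,H} → run C
t=3: ready={A,C,H} → run C
t=4: ready={A,C,H} → run C
t=5: ready={A,C,H} → run C
t=6: ready={A,H} → run A
t=7: ready={A,H} → run A
t=8: ready={A,H} → run A
t=9: ready={A,H} → run A
t=10: ready={H} → run H
t=11: ready={H} → run H
t=12: ready={H} → run H
t=13: ready={H} → run H
t=14: ready={H} → run H
t=15: ready={H} → run H
t=16: ready={H} → run H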